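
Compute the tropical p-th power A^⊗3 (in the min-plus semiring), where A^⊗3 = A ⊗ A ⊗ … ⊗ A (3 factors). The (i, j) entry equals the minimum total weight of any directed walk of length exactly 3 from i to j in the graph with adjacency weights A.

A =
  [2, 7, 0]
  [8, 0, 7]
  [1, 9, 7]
A^⊗3 =
  [3, 7, 1]
  [8, 0, 7]
  [2, 8, 3]

Each entry (A^⊗3)_ij equals the minimum over all length-3 walks i = v_0 → v_1 → … → v_3 = j of Σ_t A[v_t][v_{t+1}]. For example, for (i, j) = (0, 2) we minimise over 9 possible intermediate vertex sequences; the minimum is 1, attained along the walk 0 → 2 → 0 → 2.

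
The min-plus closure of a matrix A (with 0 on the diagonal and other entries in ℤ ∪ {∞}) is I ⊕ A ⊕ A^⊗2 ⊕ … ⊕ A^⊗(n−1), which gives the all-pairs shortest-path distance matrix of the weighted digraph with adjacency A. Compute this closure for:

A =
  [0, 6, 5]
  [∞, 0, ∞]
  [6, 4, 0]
Closure =
  [0, 6, 5]
  [∞, 0, ∞]
  [6, 4, 0]

This is the Floyd-Warshall all-pairs shortest-path computation. For each intermediate vertex k = 0, 1, …, 2, update dist[i][j] ← min(dist[i][j], dist[i][k] + dist[k][j]). The final matrix gives, for each (i, j), the minimum total weight of any directed path from i to j (possibly empty when i = j).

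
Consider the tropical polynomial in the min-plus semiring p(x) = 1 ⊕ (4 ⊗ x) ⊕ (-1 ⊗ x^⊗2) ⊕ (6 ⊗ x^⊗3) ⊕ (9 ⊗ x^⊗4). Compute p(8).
p(8) = 1

A tropical monomial a ⊗ x^⊗i evaluates to a + i · x. Evaluating each term at x = 8:
  Term 0 contributes 1 + 0 · 8 = 1
  Term 1 contributes 4 + 1 · 8 = 12
  Term 2 contributes -1 + 2 · 8 = 15
  Term 3 contributes 6 + 3 · 8 = 30
  Term 4 contributes 9 + 4 · 8 = 41
p(8) = ⊕ of these = min[1, 12, 15, 30, 41] = 1.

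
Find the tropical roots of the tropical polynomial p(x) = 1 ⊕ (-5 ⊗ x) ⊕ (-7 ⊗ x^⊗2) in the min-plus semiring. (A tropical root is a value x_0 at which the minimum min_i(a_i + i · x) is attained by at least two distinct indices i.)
Roots: {2, 6}

Each tropical root is a break point of the lower envelope of the lines y = a_i + i · x (there are 3 lines, with slopes 0, 1, ..., 2). Only the lines that attain the minimum somewhere contribute to roots; other lines are dominated. Here the surviving (envelope) indices are i = 2, i = 1, i = 0.
Intersections between consecutive envelope lines give the roots: for adjacent envelope indices i < j the intersection is x = (a_i − a_j) / (j − i). Reading off the sorted break points: {2, 6}.
Verification: at each break x_0, at least two indices attain the minimum of min_i(a_i + i · x_0).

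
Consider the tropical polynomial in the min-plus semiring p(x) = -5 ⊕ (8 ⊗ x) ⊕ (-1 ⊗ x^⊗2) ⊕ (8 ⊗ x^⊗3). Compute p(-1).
p(-1) = -5

A tropical monomial a ⊗ x^⊗i evaluates to a + i · x. Evaluating each term at x = -1:
  Term 0 contributes -5 + 0 · -1 = -5
  Term 1 contributes 8 + 1 · -1 = 7
  Term 2 contributes -1 + 2 · -1 = -3
  Term 3 contributes 8 + 3 · -1 = 5
p(-1) = ⊕ of these = min[-5, 7, -3, 5] = -5.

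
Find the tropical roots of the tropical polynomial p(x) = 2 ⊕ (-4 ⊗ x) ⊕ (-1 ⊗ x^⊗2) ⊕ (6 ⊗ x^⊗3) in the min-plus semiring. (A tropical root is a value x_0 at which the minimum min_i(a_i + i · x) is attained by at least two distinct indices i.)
Roots: {-7, -3, 6}

Each tropical root is a break point of the lower envelope of the lines y = a_i + i · x (there are 4 lines, with slopes 0, 1, ..., 3). Only the lines that attain the minimum somewhere contribute to roots; other lines are dominated. Here the surviving (envelope) indices are i = 3, i = 2, i = 1, i = 0.
Intersections between consecutive envelope lines give the roots: for adjacent envelope indices i < j the intersection is x = (a_i − a_j) / (j − i). Reading off the sorted break points: {-7, -3, 6}.
Verification: at each break x_0, at least two indices attain the minimum of min_i(a_i + i · x_0).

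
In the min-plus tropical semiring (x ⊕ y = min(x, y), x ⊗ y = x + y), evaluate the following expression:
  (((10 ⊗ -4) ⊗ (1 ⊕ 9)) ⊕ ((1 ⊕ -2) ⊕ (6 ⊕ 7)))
(((10 ⊗ -4) ⊗ (1 ⊕ 9)) ⊕ ((1 ⊕ -2) ⊕ (6 ⊕ 7))) = -2

Expand innermost to outermost. Recall ⊕ takes the minimum of its arguments and ⊗ takes their sum. Working out the expression (((10 ⊗ -4) ⊗ (1 ⊕ 9)) ⊕ ((1 ⊕ -2) ⊕ (6 ⊕ 7))) gives -2.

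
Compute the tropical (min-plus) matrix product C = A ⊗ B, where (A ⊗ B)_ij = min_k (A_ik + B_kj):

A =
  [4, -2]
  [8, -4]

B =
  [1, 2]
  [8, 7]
A ⊗ B =
  [5, 5]
  [4, 3]

Apply the min-plus product entry-by-entry:
  C[0][0] = min over k of (A[0][0] + B[0][0] = 4 + 1 = 5, A[0][1] + B[1][0] = -2 + 8 = 6) = 5 (attained at k = 0)
  C[0][1] = min over k of (A[0][0] + B[0][1] = 4 + 2 = 6, A[0][1] + B[1][1] = -2 + 7 = 5) = 5 (attained at k = 1)
  C[1][0] = min over k of (A[1][0] + B[0][0] = 8 + 1 = 9, A[1][1] + B[1][0] = -4 + 8 = 4) = 4 (attained at k = 1)
  C[1][1] = min over k of (A[1][0] + B[0][1] = 8 + 2 = 10, A[1][1] + B[1][1] = -4 + 7 = 3) = 3 (attained at k = 1)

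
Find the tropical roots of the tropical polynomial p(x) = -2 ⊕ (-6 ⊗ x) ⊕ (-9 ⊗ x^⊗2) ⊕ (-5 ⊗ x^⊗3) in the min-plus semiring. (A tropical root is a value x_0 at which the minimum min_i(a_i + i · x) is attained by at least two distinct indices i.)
Roots: {-4, 3, 4}

Each tropical root is a break point of the lower envelope of the lines y = a_i + i · x (there are 4 lines, with slopes 0, 1, ..., 3). Only the lines that attain the minimum somewhere contribute to roots; other lines are dominated. Here the surviving (envelope) indices are i = 3, i = 2, i = 1, i = 0.
Intersections between consecutive envelope lines give the roots: for adjacent envelope indices i < j the intersection is x = (a_i − a_j) / (j − i). Reading off the sorted break points: {-4, 3, 4}.
Verification: at each break x_0, at least two indices attain the minimum of min_i(a_i + i · x_0).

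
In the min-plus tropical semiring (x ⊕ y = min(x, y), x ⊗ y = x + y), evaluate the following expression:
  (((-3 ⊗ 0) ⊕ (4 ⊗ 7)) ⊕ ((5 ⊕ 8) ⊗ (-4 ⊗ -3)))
(((-3 ⊗ 0) ⊕ (4 ⊗ 7)) ⊕ ((5 ⊕ 8) ⊗ (-4 ⊗ -3))) = -3

Expand innermost to outermost. Recall ⊕ takes the minimum of its arguments and ⊗ takes their sum. Working out the expression (((-3 ⊗ 0) ⊕ (4 ⊗ 7)) ⊕ ((5 ⊕ 8) ⊗ (-4 ⊗ -3))) gives -3.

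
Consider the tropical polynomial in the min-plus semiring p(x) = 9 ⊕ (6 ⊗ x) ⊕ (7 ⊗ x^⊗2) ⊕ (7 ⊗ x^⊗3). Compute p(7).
p(7) = 9

A tropical monomial a ⊗ x^⊗i evaluates to a + i · x. Evaluating each term at x = 7:
  Term 0 contributes 9 + 0 · 7 = 9
  Term 1 contributes 6 + 1 · 7 = 13
  Term 2 contributes 7 + 2 · 7 = 21
  Term 3 contributes 7 + 3 · 7 = 28
p(7) = ⊕ of these = min[9, 13, 21, 28] = 9.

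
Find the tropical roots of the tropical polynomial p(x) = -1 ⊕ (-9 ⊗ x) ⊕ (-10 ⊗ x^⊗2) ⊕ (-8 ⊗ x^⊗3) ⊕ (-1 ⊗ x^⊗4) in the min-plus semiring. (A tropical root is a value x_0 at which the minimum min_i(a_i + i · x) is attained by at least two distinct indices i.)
Roots: {-7, -2, 1, 8}

Each tropical root is a break point of the lower envelope of the lines y = a_i + i · x (there are 5 lines, with slopes 0, 1, ..., 4). Only the lines that attain the minimum somewhere contribute to roots; other lines are dominated. Here the surviving (envelope) indices are i = 4, i = 3, i = 2, i = 1, i = 0.
Intersections between consecutive envelope lines give the roots: for adjacent envelope indices i < j the intersection is x = (a_i − a_j) / (j − i). Reading off the sorted break points: {-7, -2, 1, 8}.
Verification: at each break x_0, at least two indices attain the minimum of min_i(a_i + i · x_0).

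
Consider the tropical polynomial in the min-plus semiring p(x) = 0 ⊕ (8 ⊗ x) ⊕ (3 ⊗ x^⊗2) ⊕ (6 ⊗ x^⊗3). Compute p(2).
p(2) = 0

A tropical monomial a ⊗ x^⊗i evaluates to a + i · x. Evaluating each term at x = 2:
  Term 0 contributes 0 + 0 · 2 = 0
  Term 1 contributes 8 + 1 · 2 = 10
  Term 2 contributes 3 + 2 · 2 = 7
  Term 3 contributes 6 + 3 · 2 = 12
p(2) = ⊕ of these = min[0, 10, 7, 12] = 0.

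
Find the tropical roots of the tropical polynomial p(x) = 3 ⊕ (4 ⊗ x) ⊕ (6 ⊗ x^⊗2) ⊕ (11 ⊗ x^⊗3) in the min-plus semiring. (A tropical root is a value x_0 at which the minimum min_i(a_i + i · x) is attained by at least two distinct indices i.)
Roots: {-5, -2, -1}

Each tropical root is a break point of the lower envelope of the lines y = a_i + i · x (there are 4 lines, with slopes 0, 1, ..., 3). Only the lines that attain the minimum somewhere contribute to roots; other lines are dominated. Here the surviving (envelope) indices are i = 3, i = 2, i = 1, i = 0.
Intersections between consecutive envelope lines give the roots: for adjacent envelope indices i < j the intersection is x = (a_i − a_j) / (j − i). Reading off the sorted break points: {-5, -2, -1}.
Verification: at each break x_0, at least two indices attain the minimum of min_i(a_i + i · x_0).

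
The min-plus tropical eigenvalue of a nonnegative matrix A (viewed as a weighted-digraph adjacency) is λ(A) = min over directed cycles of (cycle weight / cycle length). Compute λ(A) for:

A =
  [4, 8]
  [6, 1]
λ(A) = 1

Enumerate directed cycles and compute their means (weight / length). Sample:
  cycle 0 → 0: weight = 4, length = 1, mean = 4/1 ≈ 4.000
  cycle 1 → 1: weight = 1, length = 1, mean = 1/1 ≈ 1.000
  cycle 0 → 1 → 0: weight = 14, length = 2, mean = 14/2 ≈ 7.000
  cycle 1 → 0 → 1: weight = 14, length = 2, mean = 14/2 ≈ 7.000
Minimum mean = 1.000, attained e.g. along the cycle 1 → 1 with weight 1 and length 1. So λ(A) = 1/1 = 1.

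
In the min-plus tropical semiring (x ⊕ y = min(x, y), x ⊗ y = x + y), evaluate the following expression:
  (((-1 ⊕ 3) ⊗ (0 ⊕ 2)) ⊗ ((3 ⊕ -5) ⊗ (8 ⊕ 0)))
(((-1 ⊕ 3) ⊗ (0 ⊕ 2)) ⊗ ((3 ⊕ -5) ⊗ (8 ⊕ 0))) = -6

Expand innermost to outermost. Recall ⊕ takes the minimum of its arguments and ⊗ takes their sum. Working out the expression (((-1 ⊕ 3) ⊗ (0 ⊕ 2)) ⊗ ((3 ⊕ -5) ⊗ (8 ⊕ 0))) gives -6.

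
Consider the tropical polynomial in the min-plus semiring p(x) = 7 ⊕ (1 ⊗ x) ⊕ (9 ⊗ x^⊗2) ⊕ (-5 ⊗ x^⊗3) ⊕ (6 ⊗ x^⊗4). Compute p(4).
p(4) = 5

A tropical monomial a ⊗ x^⊗i evaluates to a + i · x. Evaluating each term at x = 4:
  Term 0 contributes 7 + 0 · 4 = 7
  Term 1 contributes 1 + 1 · 4 = 5
  Term 2 contributes 9 + 2 · 4 = 17
  Term 3 contributes -5 + 3 · 4 = 7
  Term 4 contributes 6 + 4 · 4 = 22
p(4) = ⊕ of these = min[7, 5, 17, 7, 22] = 5.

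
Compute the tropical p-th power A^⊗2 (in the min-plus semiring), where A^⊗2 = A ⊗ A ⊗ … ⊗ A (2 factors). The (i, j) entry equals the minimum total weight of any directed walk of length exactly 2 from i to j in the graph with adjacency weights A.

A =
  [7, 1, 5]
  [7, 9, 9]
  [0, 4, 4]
A^⊗2 =
  [5, 8, 9]
  [9, 8, 12]
  [4, 1, 5]

Each entry (A^⊗2)_ij equals the minimum over all length-2 walks i = v_0 → v_1 → … → v_2 = j of Σ_t A[v_t][v_{t+1}]. For example, for (i, j) = (0, 2) we minimise over 3 possible intermediate vertex sequences; the minimum is 9, attained along the walk 0 → 2 → 2.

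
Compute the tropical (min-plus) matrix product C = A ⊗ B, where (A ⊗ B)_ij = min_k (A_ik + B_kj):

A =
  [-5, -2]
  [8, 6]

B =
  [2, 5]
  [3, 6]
A ⊗ B =
  [-3, 0]
  [9, 12]

Apply the min-plus product entry-by-entry:
  C[0][0] = min over k of (A[0][0] + B[0][0] = -5 + 2 = -3, A[0][1] + B[1][0] = -2 + 3 = 1) = -3 (attained at k = 0)
  C[0][1] = min over k of (A[0][0] + B[0][1] = -5 + 5 = 0, A[0][1] + B[1][1] = -2 + 6 = 4) = 0 (attained at k = 0)
  C[1][0] = min over k of (A[1][0] + B[0][0] = 8 + 2 = 10, A[1][1] + B[1][0] = 6 + 3 = 9) = 9 (attained at k = 1)
  C[1][1] = min over k of (A[1][0] + B[0][1] = 8 + 5 = 13, A[1][1] + B[1][1] = 6 + 6 = 12) = 12 (attained at k = 1)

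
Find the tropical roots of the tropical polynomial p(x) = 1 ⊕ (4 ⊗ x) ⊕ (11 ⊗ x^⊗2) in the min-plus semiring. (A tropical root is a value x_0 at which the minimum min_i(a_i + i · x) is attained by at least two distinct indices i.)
Roots: {-7, -3}

Each tropical root is a break point of the lower envelope of the lines y = a_i + i · x (there are 3 lines, with slopes 0, 1, ..., 2). Only the lines that attain the minimum somewhere contribute to roots; other lines are dominated. Here the surviving (envelope) indices are i = 2, i = 1, i = 0.
Intersections between consecutive envelope lines give the roots: for adjacent envelope indices i < j the intersection is x = (a_i − a_j) / (j − i). Reading off the sorted break points: {-7, -3}.
Verification: at each break x_0, at least two indices attain the minimum of min_i(a_i + i · x_0).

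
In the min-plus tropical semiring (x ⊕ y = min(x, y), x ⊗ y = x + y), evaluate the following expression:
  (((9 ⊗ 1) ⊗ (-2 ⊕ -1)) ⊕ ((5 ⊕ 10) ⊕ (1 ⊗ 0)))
(((9 ⊗ 1) ⊗ (-2 ⊕ -1)) ⊕ ((5 ⊕ 10) ⊕ (1 ⊗ 0))) = 1

Expand innermost to outermost. Recall ⊕ takes the minimum of its arguments and ⊗ takes their sum. Working out the expression (((9 ⊗ 1) ⊗ (-2 ⊕ -1)) ⊕ ((5 ⊕ 10) ⊕ (1 ⊗ 0))) gives 1.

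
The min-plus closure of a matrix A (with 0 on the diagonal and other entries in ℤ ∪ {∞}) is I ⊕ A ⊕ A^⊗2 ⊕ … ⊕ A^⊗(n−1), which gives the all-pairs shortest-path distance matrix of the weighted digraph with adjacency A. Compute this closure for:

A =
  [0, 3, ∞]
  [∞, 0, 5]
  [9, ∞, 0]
Closure =
  [0, 3, 8]
  [14, 0, 5]
  [9, 12, 0]

This is the Floyd-Warshall all-pairs shortest-path computation. For each intermediate vertex k = 0, 1, …, 2, update dist[i][j] ← min(dist[i][j], dist[i][k] + dist[k][j]). The final matrix gives, for each (i, j), the minimum total weight of any directed path from i to j (possibly empty when i = j).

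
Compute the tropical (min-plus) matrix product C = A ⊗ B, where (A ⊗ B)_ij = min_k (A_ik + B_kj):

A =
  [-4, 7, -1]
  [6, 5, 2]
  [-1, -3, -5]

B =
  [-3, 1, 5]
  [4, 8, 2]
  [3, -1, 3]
A ⊗ B =
  [-7, -3, 1]
  [3, 1, 5]
  [-4, -6, -2]

Apply the min-plus product entry-by-entry:
  C[0][0] = min over k of (A[0][0] + B[0][0] = -4 + -3 = -7, A[0][1] + B[1][0] = 7 + 4 = 11, A[0][2] + B[2][0] = -1 + 3 = 2) = -7 (attained at k = 0)
  C[0][1] = min over k of (A[0][0] + B[0][1] = -4 + 1 = -3, A[0][1] + B[1][1] = 7 + 8 = 15, A[0][2] + B[2][1] = -1 + -1 = -2) = -3 (attained at k = 0)
  C[0][2] = min over k of (A[0][0] + B[0][2] = -4 + 5 = 1, A[0][1] + B[1][2] = 7 + 2 = 9, A[0][2] + B[2][2] = -1 + 3 = 2) = 1 (attained at k = 0)
  C[1][0] = min over k of (A[1][0] + B[0][0] = 6 + -3 = 3, A[1][1] + B[1][0] = 5 + 4 = 9, A[1][2] + B[2][0] = 2 + 3 = 5) = 3 (attained at k = 0)
  C[1][1] = min over k of (A[1][0] + B[0][1] = 6 + 1 = 7, A[1][1] + B[1][1] = 5 + 8 = 13, A[1][2] + B[2][1] = 2 + -1 = 1) = 1 (attained at k = 2)
  C[1][2] = min over k of (A[1][0] + B[0][2] = 6 + 5 = 11, A[1][1] + B[1][2] = 5 + 2 = 7, A[1][2] + B[2][2] = 2 + 3 = 5) = 5 (attained at k = 2)
  C[2][0] = min over k of (A[2][0] + B[0][0] = -1 + -3 = -4, A[2][1] + B[1][0] = -3 + 4 = 1, A[2][2] + B[2][0] = -5 + 3 = -2) = -4 (attained at k = 0)
  C[2][1] = min over k of (A[2][0] + B[0][1] = -1 + 1 = 0, A[2][1] + B[1][1] = -3 + 8 = 5, A[2][2] + B[2][1] = -5 + -1 = -6) = -6 (attained at k = 2)
  C[2][2] = min over k of (A[2][0] + B[0][2] = -1 + 5 = 4, A[2][1] + B[1][2] = -3 + 2 = -1, A[2][2] + B[2][2] = -5 + 3 = -2) = -2 (attained at k = 2)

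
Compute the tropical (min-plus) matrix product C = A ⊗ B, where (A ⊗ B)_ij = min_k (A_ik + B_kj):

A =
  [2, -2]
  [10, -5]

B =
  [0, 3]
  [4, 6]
A ⊗ B =
  [2, 4]
  [-1, 1]

Apply the min-plus product entry-by-entry:
  C[0][0] = min over k of (A[0][0] + B[0][0] = 2 + 0 = 2, A[0][1] + B[1][0] = -2 + 4 = 2) = 2 (attained at k = 0)
  C[0][1] = min over k of (A[0][0] + B[0][1] = 2 + 3 = 5, A[0][1] + B[1][1] = -2 + 6 = 4) = 4 (attained at k = 1)
  C[1][0] = min over k of (A[1][0] + B[0][0] = 10 + 0 = 10, A[1][1] + B[1][0] = -5 + 4 = -1) = -1 (attained at k = 1)
  C[1][1] = min over k of (A[1][0] + B[0][1] = 10 + 3 = 13, A[1][1] + B[1][1] = -5 + 6 = 1) = 1 (attained at k = 1)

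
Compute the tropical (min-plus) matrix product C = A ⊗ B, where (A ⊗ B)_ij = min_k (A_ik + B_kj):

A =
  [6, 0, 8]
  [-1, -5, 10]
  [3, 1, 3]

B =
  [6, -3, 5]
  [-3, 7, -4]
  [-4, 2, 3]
A ⊗ B =
  [-3, 3, -4]
  [-8, -4, -9]
  [-2, 0, -3]

Apply the min-plus product entry-by-entry:
  C[0][0] = min over k of (A[0][0] + B[0][0] = 6 + 6 = 12, A[0][1] + B[1][0] = 0 + -3 = -3, A[0][2] + B[2][0] = 8 + -4 = 4) = -3 (attained at k = 1)
  C[0][1] = min over k of (A[0][0] + B[0][1] = 6 + -3 = 3, A[0][1] + B[1][1] = 0 + 7 = 7, A[0][2] + B[2][1] = 8 + 2 = 10) = 3 (attained at k = 0)
  C[0][2] = min over k of (A[0][0] + B[0][2] = 6 + 5 = 11, A[0][1] + B[1][2] = 0 + -4 = -4, A[0][2] + B[2][2] = 8 + 3 = 11) = -4 (attained at k = 1)
  C[1][0] = min over k of (A[1][0] + B[0][0] = -1 + 6 = 5, A[1][1] + B[1][0] = -5 + -3 = -8, A[1][2] + B[2][0] = 10 + -4 = 6) = -8 (attained at k = 1)
  C[1][1] = min over k of (A[1][0] + B[0][1] = -1 + -3 = -4, A[1][1] + B[1][1] = -5 + 7 = 2, A[1][2] + B[2][1] = 10 + 2 = 12) = -4 (attained at k = 0)
  C[1][2] = min over k of (A[1][0] + B[0][2] = -1 + 5 = 4, A[1][1] + B[1][2] = -5 + -4 = -9, A[1][2] + B[2][2] = 10 + 3 = 13) = -9 (attained at k = 1)
  C[2][0] = min over k of (A[2][0] + B[0][0] = 3 + 6 = 9, A[2][1] + B[1][0] = 1 + -3 = -2, A[2][2] + B[2][0] = 3 + -4 = -1) = -2 (attained at k = 1)
  C[2][1] = min over k of (A[2][0] + B[0][1] = 3 + -3 = 0, A[2][1] + B[1][1] = 1 + 7 = 8, A[2][2] + B[2][1] = 3 + 2 = 5) = 0 (attained at k = 0)
  C[2][2] = min over k of (A[2][0] + B[0][2] = 3 + 5 = 8, A[2][1] + B[1][2] = 1 + -4 = -3, A[2][2] + B[2][2] = 3 + 3 = 6) = -3 (attained at k = 1)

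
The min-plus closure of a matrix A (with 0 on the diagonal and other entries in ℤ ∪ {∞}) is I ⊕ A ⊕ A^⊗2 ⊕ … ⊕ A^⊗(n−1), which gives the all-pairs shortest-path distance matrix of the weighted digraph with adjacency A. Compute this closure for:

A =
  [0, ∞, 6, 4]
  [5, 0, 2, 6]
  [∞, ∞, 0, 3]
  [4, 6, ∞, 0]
Closure =
  [0, 10, 6, 4]
  [5, 0, 2, 5]
  [7, 9, 0, 3]
  [4, 6, 8, 0]

This is the Floyd-Warshall all-pairs shortest-path computation. For each intermediate vertex k = 0, 1, …, 3, update dist[i][j] ← min(dist[i][j], dist[i][k] + dist[k][j]). The final matrix gives, for each (i, j), the minimum total weight of any directed path from i to j (possibly empty when i = j).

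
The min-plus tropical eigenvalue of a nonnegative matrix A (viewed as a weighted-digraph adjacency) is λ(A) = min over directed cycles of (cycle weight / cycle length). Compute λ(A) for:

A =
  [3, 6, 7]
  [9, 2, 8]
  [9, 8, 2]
λ(A) = 2

Enumerate directed cycles and compute their means (weight / length). Sample:
  cycle 0 → 0: weight = 3, length = 1, mean = 3/1 ≈ 3.000
  cycle 1 → 1: weight = 2, length = 1, mean = 2/1 ≈ 2.000
  cycle 2 → 2: weight = 2, length = 1, mean = 2/1 ≈ 2.000
  cycle 0 → 1 → 0: weight = 15, length = 2, mean = 15/2 ≈ 7.500
  cycle 0 → 2 → 0: weight = 16, length = 2, mean = 16/2 ≈ 8.000
  cycle 1 → 0 → 1: weight = 15, length = 2, mean = 15/2 ≈ 7.500
Minimum mean = 2.000, attained e.g. along the cycle 1 → 1 with weight 2 and length 1. So λ(A) = 2/1 = 2.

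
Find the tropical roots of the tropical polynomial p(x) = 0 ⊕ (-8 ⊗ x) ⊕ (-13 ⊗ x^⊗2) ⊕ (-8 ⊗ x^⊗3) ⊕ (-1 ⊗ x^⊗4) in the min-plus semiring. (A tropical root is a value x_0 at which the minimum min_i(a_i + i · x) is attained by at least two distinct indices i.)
Roots: {-7, -5, 5, 8}

Each tropical root is a break point of the lower envelope of the lines y = a_i + i · x (there are 5 lines, with slopes 0, 1, ..., 4). Only the lines that attain the minimum somewhere contribute to roots; other lines are dominated. Here the surviving (envelope) indices are i = 4, i = 3, i = 2, i = 1, i = 0.
Intersections between consecutive envelope lines give the roots: for adjacent envelope indices i < j the intersection is x = (a_i − a_j) / (j − i). Reading off the sorted break points: {-7, -5, 5, 8}.
Verification: at each break x_0, at least two indices attain the minimum of min_i(a_i + i · x_0).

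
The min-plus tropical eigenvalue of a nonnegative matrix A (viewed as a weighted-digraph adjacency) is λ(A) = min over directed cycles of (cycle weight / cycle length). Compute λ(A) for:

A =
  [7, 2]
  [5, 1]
λ(A) = 1

Enumerate directed cycles and compute their means (weight / length). Sample:
  cycle 0 → 0: weight = 7, length = 1, mean = 7/1 ≈ 7.000
  cycle 1 → 1: weight = 1, length = 1, mean = 1/1 ≈ 1.000
  cycle 0 → 1 → 0: weight = 7, length = 2, mean = 7/2 ≈ 3.500
  cycle 1 → 0 → 1: weight = 7, length = 2, mean = 7/2 ≈ 3.500
Minimum mean = 1.000, attained e.g. along the cycle 1 → 1 with weight 1 and length 1. So λ(A) = 1/1 = 1.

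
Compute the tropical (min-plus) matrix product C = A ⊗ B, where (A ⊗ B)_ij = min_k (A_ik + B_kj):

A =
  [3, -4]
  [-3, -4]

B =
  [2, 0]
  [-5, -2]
A ⊗ B =
  [-9, -6]
  [-9, -6]

Apply the min-plus product entry-by-entry:
  C[0][0] = min over k of (A[0][0] + B[0][0] = 3 + 2 = 5, A[0][1] + B[1][0] = -4 + -5 = -9) = -9 (attained at k = 1)
  C[0][1] = min over k of (A[0][0] + B[0][1] = 3 + 0 = 3, A[0][1] + B[1][1] = -4 + -2 = -6) = -6 (attained at k = 1)
  C[1][0] = min over k of (A[1][0] + B[0][0] = -3 + 2 = -1, A[1][1] + B[1][0] = -4 + -5 = -9) = -9 (attained at k = 1)
  C[1][1] = min over k of (A[1][0] + B[0][1] = -3 + 0 = -3, A[1][1] + B[1][1] = -4 + -2 = -6) = -6 (attained at k = 1)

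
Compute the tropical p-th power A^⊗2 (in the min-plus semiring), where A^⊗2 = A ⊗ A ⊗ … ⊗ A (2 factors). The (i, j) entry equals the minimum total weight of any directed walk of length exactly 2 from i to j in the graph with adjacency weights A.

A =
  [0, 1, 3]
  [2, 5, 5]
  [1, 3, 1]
A^⊗2 =
  [0, 1, 3]
  [2, 3, 5]
  [1, 2, 2]

Each entry (A^⊗2)_ij equals the minimum over all length-2 walks i = v_0 → v_1 → … → v_2 = j of Σ_t A[v_t][v_{t+1}]. For example, for (i, j) = (0, 2) we minimise over 3 possible intermediate vertex sequences; the minimum is 3, attained along the walk 0 → 0 → 2.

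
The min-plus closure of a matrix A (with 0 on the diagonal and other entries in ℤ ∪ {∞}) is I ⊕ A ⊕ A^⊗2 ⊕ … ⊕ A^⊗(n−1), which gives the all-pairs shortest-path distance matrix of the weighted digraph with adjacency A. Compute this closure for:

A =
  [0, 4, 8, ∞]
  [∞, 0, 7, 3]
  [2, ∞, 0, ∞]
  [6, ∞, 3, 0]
Closure =
  [0, 4, 8, 7]
  [8, 0, 6, 3]
  [2, 6, 0, 9]
  [5, 9, 3, 0]

This is the Floyd-Warshall all-pairs shortest-path computation. For each intermediate vertex k = 0, 1, …, 3, update dist[i][j] ← min(dist[i][j], dist[i][k] + dist[k][j]). The final matrix gives, for each (i, j), the minimum total weight of any directed path from i to j (possibly empty when i = j).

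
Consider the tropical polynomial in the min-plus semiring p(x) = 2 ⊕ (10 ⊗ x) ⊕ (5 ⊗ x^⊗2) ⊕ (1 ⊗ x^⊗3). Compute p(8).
p(8) = 2

A tropical monomial a ⊗ x^⊗i evaluates to a + i · x. Evaluating each term at x = 8:
  Term 0 contributes 2 + 0 · 8 = 2
  Term 1 contributes 10 + 1 · 8 = 18
  Term 2 contributes 5 + 2 · 8 = 21
  Term 3 contributes 1 + 3 · 8 = 25
p(8) = ⊕ of these = min[2, 18, 21, 25] = 2.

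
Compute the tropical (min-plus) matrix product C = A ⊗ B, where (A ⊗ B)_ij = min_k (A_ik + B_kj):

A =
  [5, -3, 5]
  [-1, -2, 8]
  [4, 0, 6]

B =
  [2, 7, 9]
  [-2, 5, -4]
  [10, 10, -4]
A ⊗ B =
  [-5, 2, -7]
  [-4, 3, -6]
  [-2, 5, -4]

Apply the min-plus product entry-by-entry:
  C[0][0] = min over k of (A[0][0] + B[0][0] = 5 + 2 = 7, A[0][1] + B[1][0] = -3 + -2 = -5, A[0][2] + B[2][0] = 5 + 10 = 15) = -5 (attained at k = 1)
  C[0][1] = min over k of (A[0][0] + B[0][1] = 5 + 7 = 12, A[0][1] + B[1][1] = -3 + 5 = 2, A[0][2] + B[2][1] = 5 + 10 = 15) = 2 (attained at k = 1)
  C[0][2] = min over k of (A[0][0] + B[0][2] = 5 + 9 = 14, A[0][1] + B[1][2] = -3 + -4 = -7, A[0][2] + B[2][2] = 5 + -4 = 1) = -7 (attained at k = 1)
  C[1][0] = min over k of (A[1][0] + B[0][0] = -1 + 2 = 1, A[1][1] + B[1][0] = -2 + -2 = -4, A[1][2] + B[2][0] = 8 + 10 = 18) = -4 (attained at k = 1)
  C[1][1] = min over k of (A[1][0] + B[0][1] = -1 + 7 = 6, A[1][1] + B[1][1] = -2 + 5 = 3, A[1][2] + B[2][1] = 8 + 10 = 18) = 3 (attained at k = 1)
  C[1][2] = min over k of (A[1][0] + B[0][2] = -1 + 9 = 8, A[1][1] + B[1][2] = -2 + -4 = -6, A[1][2] + B[2][2] = 8 + -4 = 4) = -6 (attained at k = 1)
  C[2][0] = min over k of (A[2][0] + B[0][0] = 4 + 2 = 6, A[2][1] + B[1][0] = 0 + -2 = -2, A[2][2] + B[2][0] = 6 + 10 = 16) = -2 (attained at k = 1)
  C[2][1] = min over k of (A[2][0] + B[0][1] = 4 + 7 = 11, A[2][1] + B[1][1] = 0 + 5 = 5, A[2][2] + B[2][1] = 6 + 10 = 16) = 5 (attained at k = 1)
  C[2][2] = min over k of (A[2][0] + B[0][2] = 4 + 9 = 13, A[2][1] + B[1][2] = 0 + -4 = -4, A[2][2] + B[2][2] = 6 + -4 = 2) = -4 (attained at k = 1)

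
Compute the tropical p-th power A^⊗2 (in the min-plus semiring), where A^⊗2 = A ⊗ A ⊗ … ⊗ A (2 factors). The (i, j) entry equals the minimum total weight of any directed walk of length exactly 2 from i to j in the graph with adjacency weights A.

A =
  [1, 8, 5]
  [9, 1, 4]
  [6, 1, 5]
A^⊗2 =
  [2, 6, 6]
  [10, 2, 5]
  [7, 2, 5]

Each entry (A^⊗2)_ij equals the minimum over all length-2 walks i = v_0 → v_1 → … → v_2 = j of Σ_t A[v_t][v_{t+1}]. For example, for (i, j) = (0, 2) we minimise over 3 possible intermediate vertex sequences; the minimum is 6, attained along the walk 0 → 0 → 2.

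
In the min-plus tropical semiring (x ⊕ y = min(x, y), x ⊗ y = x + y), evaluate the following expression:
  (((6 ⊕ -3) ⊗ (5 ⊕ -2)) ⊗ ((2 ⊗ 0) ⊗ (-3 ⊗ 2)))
(((6 ⊕ -3) ⊗ (5 ⊕ -2)) ⊗ ((2 ⊗ 0) ⊗ (-3 ⊗ 2))) = -4

Expand innermost to outermost. Recall ⊕ takes the minimum of its arguments and ⊗ takes their sum. Working out the expression (((6 ⊕ -3) ⊗ (5 ⊕ -2)) ⊗ ((2 ⊗ 0) ⊗ (-3 ⊗ 2))) gives -4.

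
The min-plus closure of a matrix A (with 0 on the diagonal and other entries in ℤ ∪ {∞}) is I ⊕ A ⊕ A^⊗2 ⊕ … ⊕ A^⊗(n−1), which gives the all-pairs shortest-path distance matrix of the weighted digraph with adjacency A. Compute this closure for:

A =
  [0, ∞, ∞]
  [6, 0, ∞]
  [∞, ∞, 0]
Closure =
  [0, ∞, ∞]
  [6, 0, ∞]
  [∞, ∞, 0]

This is the Floyd-Warshall all-pairs shortest-path computation. For each intermediate vertex k = 0, 1, …, 2, update dist[i][j] ← min(dist[i][j], dist[i][k] + dist[k][j]). The final matrix gives, for each (i, j), the minimum total weight of any directed path from i to j (possibly empty when i = j).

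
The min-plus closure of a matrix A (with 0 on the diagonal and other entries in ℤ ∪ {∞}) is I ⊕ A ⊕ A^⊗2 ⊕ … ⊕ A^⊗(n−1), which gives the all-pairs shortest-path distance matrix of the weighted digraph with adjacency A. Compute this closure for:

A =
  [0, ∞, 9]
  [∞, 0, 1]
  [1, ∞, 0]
Closure =
  [0, ∞, 9]
  [2, 0, 1]
  [1, ∞, 0]

This is the Floyd-Warshall all-pairs shortest-path computation. For each intermediate vertex k = 0, 1, …, 2, update dist[i][j] ← min(dist[i][j], dist[i][k] + dist[k][j]). The final matrix gives, for each (i, j), the minimum total weight of any directed path from i to j (possibly empty when i = j).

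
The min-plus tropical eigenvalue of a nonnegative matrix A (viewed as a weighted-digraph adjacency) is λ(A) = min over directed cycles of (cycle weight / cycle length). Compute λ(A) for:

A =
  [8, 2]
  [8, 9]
λ(A) = 5

Enumerate directed cycles and compute their means (weight / length). Sample:
  cycle 0 → 0: weight = 8, length = 1, mean = 8/1 ≈ 8.000
  cycle 1 → 1: weight = 9, length = 1, mean = 9/1 ≈ 9.000
  cycle 0 → 1 → 0: weight = 10, length = 2, mean = 10/2 ≈ 5.000
  cycle 1 → 0 → 1: weight = 10, length = 2, mean = 10/2 ≈ 5.000
Minimum mean = 5.000, attained e.g. along the cycle 0 → 1 → 0 with weight 10 and length 2. So λ(A) = 10/2 = 5.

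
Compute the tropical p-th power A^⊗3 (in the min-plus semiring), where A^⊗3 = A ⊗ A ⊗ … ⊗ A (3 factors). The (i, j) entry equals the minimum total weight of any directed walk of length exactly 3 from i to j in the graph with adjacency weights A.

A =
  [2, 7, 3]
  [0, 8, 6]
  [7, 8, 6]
A^⊗3 =
  [6, 11, 7]
  [4, 9, 5]
  [10, 15, 11]

Each entry (A^⊗3)_ij equals the minimum over all length-3 walks i = v_0 → v_1 → … → v_3 = j of Σ_t A[v_t][v_{t+1}]. For example, for (i, j) = (0, 2) we minimise over 9 possible intermediate vertex sequences; the minimum is 7, attained along the walk 0 → 0 → 0 → 2.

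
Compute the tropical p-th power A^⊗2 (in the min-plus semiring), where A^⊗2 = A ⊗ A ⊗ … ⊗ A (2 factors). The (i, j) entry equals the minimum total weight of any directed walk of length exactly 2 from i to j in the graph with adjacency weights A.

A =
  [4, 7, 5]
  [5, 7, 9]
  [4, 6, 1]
A^⊗2 =
  [8, 11, 6]
  [9, 12, 10]
  [5, 7, 2]

Each entry (A^⊗2)_ij equals the minimum over all length-2 walks i = v_0 → v_1 → … → v_2 = j of Σ_t A[v_t][v_{t+1}]. For example, for (i, j) = (0, 2) we minimise over 3 possible intermediate vertex sequences; the minimum is 6, attained along the walk 0 → 2 → 2.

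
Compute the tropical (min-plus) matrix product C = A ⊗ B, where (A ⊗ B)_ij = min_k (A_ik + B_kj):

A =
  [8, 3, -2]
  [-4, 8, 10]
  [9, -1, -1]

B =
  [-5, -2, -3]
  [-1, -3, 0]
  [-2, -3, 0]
A ⊗ B =
  [-4, -5, -2]
  [-9, -6, -7]
  [-3, -4, -1]

Apply the min-plus product entry-by-entry:
  C[0][0] = min over k of (A[0][0] + B[0][0] = 8 + -5 = 3, A[0][1] + B[1][0] = 3 + -1 = 2, A[0][2] + B[2][0] = -2 + -2 = -4) = -4 (attained at k = 2)
  C[0][1] = min over k of (A[0][0] + B[0][1] = 8 + -2 = 6, A[0][1] + B[1][1] = 3 + -3 = 0, A[0][2] + B[2][1] = -2 + -3 = -5) = -5 (attained at k = 2)
  C[0][2] = min over k of (A[0][0] + B[0][2] = 8 + -3 = 5, A[0][1] + B[1][2] = 3 + 0 = 3, A[0][2] + B[2][2] = -2 + 0 = -2) = -2 (attained at k = 2)
  C[1][0] = min over k of (A[1][0] + B[0][0] = -4 + -5 = -9, A[1][1] + B[1][0] = 8 + -1 = 7, A[1][2] + B[2][0] = 10 + -2 = 8) = -9 (attained at k = 0)
  C[1][1] = min over k of (A[1][0] + B[0][1] = -4 + -2 = -6, A[1][1] + B[1][1] = 8 + -3 = 5, A[1][2] + B[2][1] = 10 + -3 = 7) = -6 (attained at k = 0)
  C[1][2] = min over k of (A[1][0] + B[0][2] = -4 + -3 = -7, A[1][1] + B[1][2] = 8 + 0 = 8, A[1][2] + B[2][2] = 10 + 0 = 10) = -7 (attained at k = 0)
  C[2][0] = min over k of (A[2][0] + B[0][0] = 9 + -5 = 4, A[2][1] + B[1][0] = -1 + -1 = -2, A[2][2] + B[2][0] = -1 + -2 = -3) = -3 (attained at k = 2)
  C[2][1] = min over k of (A[2][0] + B[0][1] = 9 + -2 = 7, A[2][1] + B[1][1] = -1 + -3 = -4, A[2][2] + B[2][1] = -1 + -3 = -4) = -4 (attained at k = 1)
  C[2][2] = min over k of (A[2][0] + B[0][2] = 9 + -3 = 6, A[2][1] + B[1][2] = -1 + 0 = -1, A[2][2] + B[2][2] = -1 + 0 = -1) = -1 (attained at k = 1)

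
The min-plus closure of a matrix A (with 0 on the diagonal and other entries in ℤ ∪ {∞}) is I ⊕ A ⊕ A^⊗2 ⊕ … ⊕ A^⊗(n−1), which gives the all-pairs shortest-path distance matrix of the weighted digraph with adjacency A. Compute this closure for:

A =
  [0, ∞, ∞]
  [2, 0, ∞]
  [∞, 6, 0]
Closure =
  [0, ∞, ∞]
  [2, 0, ∞]
  [8, 6, 0]

This is the Floyd-Warshall all-pairs shortest-path computation. For each intermediate vertex k = 0, 1, …, 2, update dist[i][j] ← min(dist[i][j], dist[i][k] + dist[k][j]). The final matrix gives, for each (i, j), the minimum total weight of any directed path from i to j (possibly empty when i = j).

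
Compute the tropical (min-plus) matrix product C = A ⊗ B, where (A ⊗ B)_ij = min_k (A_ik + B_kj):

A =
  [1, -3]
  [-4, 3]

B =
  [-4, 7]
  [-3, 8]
A ⊗ B =
  [-6, 5]
  [-8, 3]

Apply the min-plus product entry-by-entry:
  C[0][0] = min over k of (A[0][0] + B[0][0] = 1 + -4 = -3, A[0][1] + B[1][0] = -3 + -3 = -6) = -6 (attained at k = 1)
  C[0][1] = min over k of (A[0][0] + B[0][1] = 1 + 7 = 8, A[0][1] + B[1][1] = -3 + 8 = 5) = 5 (attained at k = 1)
  C[1][0] = min over k of (A[1][0] + B[0][0] = -4 + -4 = -8, A[1][1] + B[1][0] = 3 + -3 = 0) = -8 (attained at k = 0)
  C[1][1] = min over k of (A[1][0] + B[0][1] = -4 + 7 = 3, A[1][1] + B[1][1] = 3 + 8 = 11) = 3 (attained at k = 0)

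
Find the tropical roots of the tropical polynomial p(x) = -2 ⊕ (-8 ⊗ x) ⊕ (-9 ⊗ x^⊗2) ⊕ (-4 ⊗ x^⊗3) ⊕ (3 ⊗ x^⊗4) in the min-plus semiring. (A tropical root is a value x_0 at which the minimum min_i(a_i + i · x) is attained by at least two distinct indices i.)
Roots: {-7, -5, 1, 6}

Each tropical root is a break point of the lower envelope of the lines y = a_i + i · x (there are 5 lines, with slopes 0, 1, ..., 4). Only the lines that attain the minimum somewhere contribute to roots; other lines are dominated. Here the surviving (envelope) indices are i = 4, i = 3, i = 2, i = 1, i = 0.
Intersections between consecutive envelope lines give the roots: for adjacent envelope indices i < j the intersection is x = (a_i − a_j) / (j − i). Reading off the sorted break points: {-7, -5, 1, 6}.
Verification: at each break x_0, at least two indices attain the minimum of min_i(a_i + i · x_0).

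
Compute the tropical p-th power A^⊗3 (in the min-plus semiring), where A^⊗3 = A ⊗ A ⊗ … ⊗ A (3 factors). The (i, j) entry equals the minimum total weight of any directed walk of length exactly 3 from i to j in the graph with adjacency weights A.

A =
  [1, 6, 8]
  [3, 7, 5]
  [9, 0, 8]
A^⊗3 =
  [3, 8, 10]
  [5, 10, 10]
  [4, 5, 11]

Each entry (A^⊗3)_ij equals the minimum over all length-3 walks i = v_0 → v_1 → … → v_3 = j of Σ_t A[v_t][v_{t+1}]. For example, for (i, j) = (0, 2) we minimise over 9 possible intermediate vertex sequences; the minimum is 10, attained along the walk 0 → 0 → 0 → 2.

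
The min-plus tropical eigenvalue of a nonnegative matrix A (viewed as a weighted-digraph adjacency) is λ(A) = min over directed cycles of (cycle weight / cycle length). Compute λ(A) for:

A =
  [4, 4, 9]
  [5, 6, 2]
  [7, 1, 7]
λ(A) = 3/2

Enumerate directed cycles and compute their means (weight / length). Sample:
  cycle 0 → 0: weight = 4, length = 1, mean = 4/1 ≈ 4.000
  cycle 1 → 1: weight = 6, length = 1, mean = 6/1 ≈ 6.000
  cycle 2 → 2: weight = 7, length = 1, mean = 7/1 ≈ 7.000
  cycle 0 → 1 → 0: weight = 9, length = 2, mean = 9/2 ≈ 4.500
  cycle 0 → 2 → 0: weight = 16, length = 2, mean = 16/2 ≈ 8.000
  cycle 1 → 0 → 1: weight = 9, length = 2, mean = 9/2 ≈ 4.500
Minimum mean = 1.500, attained e.g. along the cycle 1 → 2 → 1 with weight 3 and length 2. So λ(A) = 3/2 = 3/2.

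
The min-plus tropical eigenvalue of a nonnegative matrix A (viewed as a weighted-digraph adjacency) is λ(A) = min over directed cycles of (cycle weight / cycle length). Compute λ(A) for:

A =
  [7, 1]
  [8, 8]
λ(A) = 9/2

Enumerate directed cycles and compute their means (weight / length). Sample:
  cycle 0 → 0: weight = 7, length = 1, mean = 7/1 ≈ 7.000
  cycle 1 → 1: weight = 8, length = 1, mean = 8/1 ≈ 8.000
  cycle 0 → 1 → 0: weight = 9, length = 2, mean = 9/2 ≈ 4.500
  cycle 1 → 0 → 1: weight = 9, length = 2, mean = 9/2 ≈ 4.500
Minimum mean = 4.500, attained e.g. along the cycle 0 → 1 → 0 with weight 9 and length 2. So λ(A) = 9/2 = 9/2.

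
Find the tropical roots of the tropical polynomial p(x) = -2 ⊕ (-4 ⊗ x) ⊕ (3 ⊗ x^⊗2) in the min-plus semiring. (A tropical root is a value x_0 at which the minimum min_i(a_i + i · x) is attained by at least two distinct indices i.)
Roots: {-7, 2}

Each tropical root is a break point of the lower envelope of the lines y = a_i + i · x (there are 3 lines, with slopes 0, 1, ..., 2). Only the lines that attain the minimum somewhere contribute to roots; other lines are dominated. Here the surviving (envelope) indices are i = 2, i = 1, i = 0.
Intersections between consecutive envelope lines give the roots: for adjacent envelope indices i < j the intersection is x = (a_i − a_j) / (j − i). Reading off the sorted break points: {-7, 2}.
Verification: at each break x_0, at least two indices attain the minimum of min_i(a_i + i · x_0).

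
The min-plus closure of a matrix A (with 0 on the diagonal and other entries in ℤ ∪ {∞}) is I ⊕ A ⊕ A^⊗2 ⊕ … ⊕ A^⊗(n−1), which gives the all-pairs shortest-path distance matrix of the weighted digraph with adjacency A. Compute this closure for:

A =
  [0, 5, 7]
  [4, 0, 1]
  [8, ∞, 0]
Closure =
  [0, 5, 6]
  [4, 0, 1]
  [8, 13, 0]

This is the Floyd-Warshall all-pairs shortest-path computation. For each intermediate vertex k = 0, 1, …, 2, update dist[i][j] ← min(dist[i][j], dist[i][k] + dist[k][j]). The final matrix gives, for each (i, j), the minimum total weight of any directed path from i to j (possibly empty when i = j).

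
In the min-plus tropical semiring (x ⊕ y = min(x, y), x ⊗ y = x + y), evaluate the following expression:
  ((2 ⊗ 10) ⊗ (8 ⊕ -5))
((2 ⊗ 10) ⊗ (8 ⊕ -5)) = 7

Expand innermost to outermost. Recall ⊕ takes the minimum of its arguments and ⊗ takes their sum. Working out the expression ((2 ⊗ 10) ⊗ (8 ⊕ -5)) gives 7.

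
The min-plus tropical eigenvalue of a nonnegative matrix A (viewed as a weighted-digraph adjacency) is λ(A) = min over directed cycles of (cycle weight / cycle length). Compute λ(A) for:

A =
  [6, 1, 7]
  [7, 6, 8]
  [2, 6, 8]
λ(A) = 11/3

Enumerate directed cycles and compute their means (weight / length). Sample:
  cycle 0 → 0: weight = 6, length = 1, mean = 6/1 ≈ 6.000
  cycle 1 → 1: weight = 6, length = 1, mean = 6/1 ≈ 6.000
  cycle 2 → 2: weight = 8, length = 1, mean = 8/1 ≈ 8.000
  cycle 0 → 1 → 0: weight = 8, length = 2, mean = 8/2 ≈ 4.000
  cycle 0 → 2 → 0: weight = 9, length = 2, mean = 9/2 ≈ 4.500
  cycle 1 → 0 → 1: weight = 8, length = 2, mean = 8/2 ≈ 4.000
Minimum mean = 3.667, attained e.g. along the cycle 0 → 1 → 2 → 0 with weight 11 and length 3. So λ(A) = 11/3 = 11/3.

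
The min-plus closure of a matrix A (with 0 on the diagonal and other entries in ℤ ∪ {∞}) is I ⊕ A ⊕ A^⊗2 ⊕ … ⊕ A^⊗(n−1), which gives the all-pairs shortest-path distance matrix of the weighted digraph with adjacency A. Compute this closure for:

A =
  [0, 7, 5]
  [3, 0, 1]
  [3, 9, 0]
Closure =
  [0, 7, 5]
  [3, 0, 1]
  [3, 9, 0]

This is the Floyd-Warshall all-pairs shortest-path computation. For each intermediate vertex k = 0, 1, …, 2, update dist[i][j] ← min(dist[i][j], dist[i][k] + dist[k][j]). The final matrix gives, for each (i, j), the minimum total weight of any directed path from i to j (possibly empty when i = j).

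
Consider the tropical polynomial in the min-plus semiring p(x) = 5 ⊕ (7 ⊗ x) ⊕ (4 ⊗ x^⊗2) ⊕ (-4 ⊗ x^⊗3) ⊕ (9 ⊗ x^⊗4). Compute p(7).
p(7) = 5

A tropical monomial a ⊗ x^⊗i evaluates to a + i · x. Evaluating each term at x = 7:
  Term 0 contributes 5 + 0 · 7 = 5
  Term 1 contributes 7 + 1 · 7 = 14
  Term 2 contributes 4 + 2 · 7 = 18
  Term 3 contributes -4 + 3 · 7 = 17
  Term 4 contributes 9 + 4 · 7 = 37
p(7) = ⊕ of these = min[5, 14, 18, 17, 37] = 5.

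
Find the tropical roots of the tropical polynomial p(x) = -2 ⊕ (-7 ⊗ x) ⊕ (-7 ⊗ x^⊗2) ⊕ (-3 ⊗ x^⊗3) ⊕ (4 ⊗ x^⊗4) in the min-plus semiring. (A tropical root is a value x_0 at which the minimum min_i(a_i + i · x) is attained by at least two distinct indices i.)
Roots: {-7, -4, 0, 5}

Each tropical root is a break point of the lower envelope of the lines y = a_i + i · x (there are 5 lines, with slopes 0, 1, ..., 4). Only the lines that attain the minimum somewhere contribute to roots; other lines are dominated. Here the surviving (envelope) indices are i = 4, i = 3, i = 2, i = 1, i = 0.
Intersections between consecutive envelope lines give the roots: for adjacent envelope indices i < j the intersection is x = (a_i − a_j) / (j − i). Reading off the sorted break points: {-7, -4, 0, 5}.
Verification: at each break x_0, at least two indices attain the minimum of min_i(a_i + i · x_0).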